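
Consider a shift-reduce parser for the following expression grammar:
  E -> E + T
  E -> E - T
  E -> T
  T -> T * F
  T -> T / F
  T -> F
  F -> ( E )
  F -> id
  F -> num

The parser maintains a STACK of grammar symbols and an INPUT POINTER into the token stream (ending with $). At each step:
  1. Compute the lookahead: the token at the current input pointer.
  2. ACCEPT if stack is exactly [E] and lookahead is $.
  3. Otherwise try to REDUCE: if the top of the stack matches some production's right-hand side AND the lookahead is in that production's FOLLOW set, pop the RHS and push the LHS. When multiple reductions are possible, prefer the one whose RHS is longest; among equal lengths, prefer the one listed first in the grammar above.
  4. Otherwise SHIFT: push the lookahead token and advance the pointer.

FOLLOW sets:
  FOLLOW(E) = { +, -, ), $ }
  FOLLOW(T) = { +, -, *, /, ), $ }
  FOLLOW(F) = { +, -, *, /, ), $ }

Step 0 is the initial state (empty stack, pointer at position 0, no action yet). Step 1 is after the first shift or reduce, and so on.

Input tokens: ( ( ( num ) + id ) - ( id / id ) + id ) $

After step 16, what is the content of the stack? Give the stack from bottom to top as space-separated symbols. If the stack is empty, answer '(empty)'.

Step 1: shift (. Stack=[(] ptr=1 lookahead=( remaining=[( ( num ) + id ) - ( id / id ) + id ) $]
Step 2: shift (. Stack=[( (] ptr=2 lookahead=( remaining=[( num ) + id ) - ( id / id ) + id ) $]
Step 3: shift (. Stack=[( ( (] ptr=3 lookahead=num remaining=[num ) + id ) - ( id / id ) + id ) $]
Step 4: shift num. Stack=[( ( ( num] ptr=4 lookahead=) remaining=[) + id ) - ( id / id ) + id ) $]
Step 5: reduce F->num. Stack=[( ( ( F] ptr=4 lookahead=) remaining=[) + id ) - ( id / id ) + id ) $]
Step 6: reduce T->F. Stack=[( ( ( T] ptr=4 lookahead=) remaining=[) + id ) - ( id / id ) + id ) $]
Step 7: reduce E->T. Stack=[( ( ( E] ptr=4 lookahead=) remaining=[) + id ) - ( id / id ) + id ) $]
Step 8: shift ). Stack=[( ( ( E )] ptr=5 lookahead=+ remaining=[+ id ) - ( id / id ) + id ) $]
Step 9: reduce F->( E ). Stack=[( ( F] ptr=5 lookahead=+ remaining=[+ id ) - ( id / id ) + id ) $]
Step 10: reduce T->F. Stack=[( ( T] ptr=5 lookahead=+ remaining=[+ id ) - ( id / id ) + id ) $]
Step 11: reduce E->T. Stack=[( ( E] ptr=5 lookahead=+ remaining=[+ id ) - ( id / id ) + id ) $]
Step 12: shift +. Stack=[( ( E +] ptr=6 lookahead=id remaining=[id ) - ( id / id ) + id ) $]
Step 13: shift id. Stack=[( ( E + id] ptr=7 lookahead=) remaining=[) - ( id / id ) + id ) $]
Step 14: reduce F->id. Stack=[( ( E + F] ptr=7 lookahead=) remaining=[) - ( id / id ) + id ) $]
Step 15: reduce T->F. Stack=[( ( E + T] ptr=7 lookahead=) remaining=[) - ( id / id ) + id ) $]
Step 16: reduce E->E + T. Stack=[( ( E] ptr=7 lookahead=) remaining=[) - ( id / id ) + id ) $]

Answer: ( ( E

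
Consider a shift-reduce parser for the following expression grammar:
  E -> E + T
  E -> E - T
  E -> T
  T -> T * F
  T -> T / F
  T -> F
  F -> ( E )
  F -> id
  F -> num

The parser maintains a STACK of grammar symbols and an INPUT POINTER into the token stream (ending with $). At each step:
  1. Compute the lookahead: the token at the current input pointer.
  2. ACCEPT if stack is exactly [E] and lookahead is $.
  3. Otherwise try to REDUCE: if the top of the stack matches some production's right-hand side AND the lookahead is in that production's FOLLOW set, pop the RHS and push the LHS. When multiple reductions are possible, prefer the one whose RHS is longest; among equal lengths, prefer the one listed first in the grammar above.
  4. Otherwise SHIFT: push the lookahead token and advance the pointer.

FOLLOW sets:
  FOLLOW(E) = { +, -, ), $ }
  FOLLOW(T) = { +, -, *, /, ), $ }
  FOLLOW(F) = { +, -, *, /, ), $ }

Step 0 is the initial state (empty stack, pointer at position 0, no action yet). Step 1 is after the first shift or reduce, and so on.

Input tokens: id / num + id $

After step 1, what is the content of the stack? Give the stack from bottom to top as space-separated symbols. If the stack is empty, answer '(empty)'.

Step 1: shift id. Stack=[id] ptr=1 lookahead=/ remaining=[/ num + id $]

Answer: id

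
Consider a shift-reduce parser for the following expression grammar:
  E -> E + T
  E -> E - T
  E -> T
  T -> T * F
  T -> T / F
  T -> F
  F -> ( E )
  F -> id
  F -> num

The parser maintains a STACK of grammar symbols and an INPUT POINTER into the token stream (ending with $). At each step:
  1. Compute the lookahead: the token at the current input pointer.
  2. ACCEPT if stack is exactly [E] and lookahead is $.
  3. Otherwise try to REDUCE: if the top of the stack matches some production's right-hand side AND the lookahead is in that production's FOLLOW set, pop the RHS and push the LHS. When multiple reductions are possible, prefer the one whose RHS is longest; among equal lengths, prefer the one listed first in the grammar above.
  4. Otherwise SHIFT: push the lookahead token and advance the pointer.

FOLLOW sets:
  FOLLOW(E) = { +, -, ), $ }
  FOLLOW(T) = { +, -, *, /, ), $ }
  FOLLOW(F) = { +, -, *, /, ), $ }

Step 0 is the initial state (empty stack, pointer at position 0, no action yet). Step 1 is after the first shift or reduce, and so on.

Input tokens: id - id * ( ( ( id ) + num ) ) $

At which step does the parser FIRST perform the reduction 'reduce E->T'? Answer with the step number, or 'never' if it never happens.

Answer: 4

Derivation:
Step 1: shift id. Stack=[id] ptr=1 lookahead=- remaining=[- id * ( ( ( id ) + num ) ) $]
Step 2: reduce F->id. Stack=[F] ptr=1 lookahead=- remaining=[- id * ( ( ( id ) + num ) ) $]
Step 3: reduce T->F. Stack=[T] ptr=1 lookahead=- remaining=[- id * ( ( ( id ) + num ) ) $]
Step 4: reduce E->T. Stack=[E] ptr=1 lookahead=- remaining=[- id * ( ( ( id ) + num ) ) $]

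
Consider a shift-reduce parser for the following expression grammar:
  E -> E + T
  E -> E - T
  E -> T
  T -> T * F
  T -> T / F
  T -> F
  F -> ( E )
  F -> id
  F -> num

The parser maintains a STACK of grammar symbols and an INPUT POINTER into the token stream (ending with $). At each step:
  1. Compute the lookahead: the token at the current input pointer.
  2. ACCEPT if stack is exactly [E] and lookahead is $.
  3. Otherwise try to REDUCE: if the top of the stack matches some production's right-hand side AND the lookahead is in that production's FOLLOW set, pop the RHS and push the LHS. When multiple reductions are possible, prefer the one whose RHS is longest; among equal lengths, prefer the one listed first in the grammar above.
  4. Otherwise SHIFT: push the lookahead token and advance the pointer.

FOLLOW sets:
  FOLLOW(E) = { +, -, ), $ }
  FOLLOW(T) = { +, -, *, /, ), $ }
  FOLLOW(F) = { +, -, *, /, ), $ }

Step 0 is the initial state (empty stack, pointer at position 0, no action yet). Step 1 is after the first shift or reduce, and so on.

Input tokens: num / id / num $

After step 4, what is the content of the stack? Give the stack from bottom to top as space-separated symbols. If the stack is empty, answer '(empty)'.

Step 1: shift num. Stack=[num] ptr=1 lookahead=/ remaining=[/ id / num $]
Step 2: reduce F->num. Stack=[F] ptr=1 lookahead=/ remaining=[/ id / num $]
Step 3: reduce T->F. Stack=[T] ptr=1 lookahead=/ remaining=[/ id / num $]
Step 4: shift /. Stack=[T /] ptr=2 lookahead=id remaining=[id / num $]

Answer: T /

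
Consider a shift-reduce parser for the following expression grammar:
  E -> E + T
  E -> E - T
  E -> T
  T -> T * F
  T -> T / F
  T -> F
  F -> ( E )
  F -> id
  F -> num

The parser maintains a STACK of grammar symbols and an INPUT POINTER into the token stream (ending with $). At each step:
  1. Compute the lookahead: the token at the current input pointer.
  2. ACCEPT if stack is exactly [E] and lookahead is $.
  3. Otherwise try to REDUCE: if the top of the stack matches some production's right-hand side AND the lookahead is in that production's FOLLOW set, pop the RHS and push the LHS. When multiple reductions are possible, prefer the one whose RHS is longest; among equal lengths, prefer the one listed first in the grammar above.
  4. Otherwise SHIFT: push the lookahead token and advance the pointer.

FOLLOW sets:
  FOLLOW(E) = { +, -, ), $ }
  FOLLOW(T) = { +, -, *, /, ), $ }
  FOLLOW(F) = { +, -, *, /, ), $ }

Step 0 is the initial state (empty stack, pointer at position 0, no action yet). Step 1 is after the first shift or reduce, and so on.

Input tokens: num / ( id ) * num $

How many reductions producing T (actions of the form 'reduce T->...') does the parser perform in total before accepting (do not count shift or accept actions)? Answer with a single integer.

Step 1: shift num. Stack=[num] ptr=1 lookahead=/ remaining=[/ ( id ) * num $]
Step 2: reduce F->num. Stack=[F] ptr=1 lookahead=/ remaining=[/ ( id ) * num $]
Step 3: reduce T->F. Stack=[T] ptr=1 lookahead=/ remaining=[/ ( id ) * num $]
Step 4: shift /. Stack=[T /] ptr=2 lookahead=( remaining=[( id ) * num $]
Step 5: shift (. Stack=[T / (] ptr=3 lookahead=id remaining=[id ) * num $]
Step 6: shift id. Stack=[T / ( id] ptr=4 lookahead=) remaining=[) * num $]
Step 7: reduce F->id. Stack=[T / ( F] ptr=4 lookahead=) remaining=[) * num $]
Step 8: reduce T->F. Stack=[T / ( T] ptr=4 lookahead=) remaining=[) * num $]
Step 9: reduce E->T. Stack=[T / ( E] ptr=4 lookahead=) remaining=[) * num $]
Step 10: shift ). Stack=[T / ( E )] ptr=5 lookahead=* remaining=[* num $]
Step 11: reduce F->( E ). Stack=[T / F] ptr=5 lookahead=* remaining=[* num $]
Step 12: reduce T->T / F. Stack=[T] ptr=5 lookahead=* remaining=[* num $]
Step 13: shift *. Stack=[T *] ptr=6 lookahead=num remaining=[num $]
Step 14: shift num. Stack=[T * num] ptr=7 lookahead=$ remaining=[$]
Step 15: reduce F->num. Stack=[T * F] ptr=7 lookahead=$ remaining=[$]
Step 16: reduce T->T * F. Stack=[T] ptr=7 lookahead=$ remaining=[$]
Step 17: reduce E->T. Stack=[E] ptr=7 lookahead=$ remaining=[$]
Step 18: accept. Stack=[E] ptr=7 lookahead=$ remaining=[$]

Answer: 4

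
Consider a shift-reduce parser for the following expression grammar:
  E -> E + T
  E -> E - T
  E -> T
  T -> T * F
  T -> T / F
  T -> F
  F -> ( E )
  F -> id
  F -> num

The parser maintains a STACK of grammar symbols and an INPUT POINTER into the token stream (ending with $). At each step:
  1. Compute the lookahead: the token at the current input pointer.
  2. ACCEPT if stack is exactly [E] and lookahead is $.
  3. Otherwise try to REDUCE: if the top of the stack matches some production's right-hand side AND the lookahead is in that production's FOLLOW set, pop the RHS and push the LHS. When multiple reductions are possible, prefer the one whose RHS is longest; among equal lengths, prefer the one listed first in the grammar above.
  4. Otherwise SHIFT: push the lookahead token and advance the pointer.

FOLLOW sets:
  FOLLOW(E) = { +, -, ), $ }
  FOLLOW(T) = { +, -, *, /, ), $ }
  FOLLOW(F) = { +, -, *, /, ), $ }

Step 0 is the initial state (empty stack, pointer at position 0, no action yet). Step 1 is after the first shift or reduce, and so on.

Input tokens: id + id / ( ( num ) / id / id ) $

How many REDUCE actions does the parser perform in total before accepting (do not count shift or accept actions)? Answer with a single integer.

Answer: 18

Derivation:
Step 1: shift id. Stack=[id] ptr=1 lookahead=+ remaining=[+ id / ( ( num ) / id / id ) $]
Step 2: reduce F->id. Stack=[F] ptr=1 lookahead=+ remaining=[+ id / ( ( num ) / id / id ) $]
Step 3: reduce T->F. Stack=[T] ptr=1 lookahead=+ remaining=[+ id / ( ( num ) / id / id ) $]
Step 4: reduce E->T. Stack=[E] ptr=1 lookahead=+ remaining=[+ id / ( ( num ) / id / id ) $]
Step 5: shift +. Stack=[E +] ptr=2 lookahead=id remaining=[id / ( ( num ) / id / id ) $]
Step 6: shift id. Stack=[E + id] ptr=3 lookahead=/ remaining=[/ ( ( num ) / id / id ) $]
Step 7: reduce F->id. Stack=[E + F] ptr=3 lookahead=/ remaining=[/ ( ( num ) / id / id ) $]
Step 8: reduce T->F. Stack=[E + T] ptr=3 lookahead=/ remaining=[/ ( ( num ) / id / id ) $]
Step 9: shift /. Stack=[E + T /] ptr=4 lookahead=( remaining=[( ( num ) / id / id ) $]
Step 10: shift (. Stack=[E + T / (] ptr=5 lookahead=( remaining=[( num ) / id / id ) $]
Step 11: shift (. Stack=[E + T / ( (] ptr=6 lookahead=num remaining=[num ) / id / id ) $]
Step 12: shift num. Stack=[E + T / ( ( num] ptr=7 lookahead=) remaining=[) / id / id ) $]
Step 13: reduce F->num. Stack=[E + T / ( ( F] ptr=7 lookahead=) remaining=[) / id / id ) $]
Step 14: reduce T->F. Stack=[E + T / ( ( T] ptr=7 lookahead=) remaining=[) / id / id ) $]
Step 15: reduce E->T. Stack=[E + T / ( ( E] ptr=7 lookahead=) remaining=[) / id / id ) $]
Step 16: shift ). Stack=[E + T / ( ( E )] ptr=8 lookahead=/ remaining=[/ id / id ) $]
Step 17: reduce F->( E ). Stack=[E + T / ( F] ptr=8 lookahead=/ remaining=[/ id / id ) $]
Step 18: reduce T->F. Stack=[E + T / ( T] ptr=8 lookahead=/ remaining=[/ id / id ) $]
Step 19: shift /. Stack=[E + T / ( T /] ptr=9 lookahead=id remaining=[id / id ) $]
Step 20: shift id. Stack=[E + T / ( T / id] ptr=10 lookahead=/ remaining=[/ id ) $]
Step 21: reduce F->id. Stack=[E + T / ( T / F] ptr=10 lookahead=/ remaining=[/ id ) $]
Step 22: reduce T->T / F. Stack=[E + T / ( T] ptr=10 lookahead=/ remaining=[/ id ) $]
Step 23: shift /. Stack=[E + T / ( T /] ptr=11 lookahead=id remaining=[id ) $]
Step 24: shift id. Stack=[E + T / ( T / id] ptr=12 lookahead=) remaining=[) $]
Step 25: reduce F->id. Stack=[E + T / ( T / F] ptr=12 lookahead=) remaining=[) $]
Step 26: reduce T->T / F. Stack=[E + T / ( T] ptr=12 lookahead=) remaining=[) $]
Step 27: reduce E->T. Stack=[E + T / ( E] ptr=12 lookahead=) remaining=[) $]
Step 28: shift ). Stack=[E + T / ( E )] ptr=13 lookahead=$ remaining=[$]
Step 29: reduce F->( E ). Stack=[E + T / F] ptr=13 lookahead=$ remaining=[$]
Step 30: reduce T->T / F. Stack=[E + T] ptr=13 lookahead=$ remaining=[$]
Step 31: reduce E->E + T. Stack=[E] ptr=13 lookahead=$ remaining=[$]
Step 32: accept. Stack=[E] ptr=13 lookahead=$ remaining=[$]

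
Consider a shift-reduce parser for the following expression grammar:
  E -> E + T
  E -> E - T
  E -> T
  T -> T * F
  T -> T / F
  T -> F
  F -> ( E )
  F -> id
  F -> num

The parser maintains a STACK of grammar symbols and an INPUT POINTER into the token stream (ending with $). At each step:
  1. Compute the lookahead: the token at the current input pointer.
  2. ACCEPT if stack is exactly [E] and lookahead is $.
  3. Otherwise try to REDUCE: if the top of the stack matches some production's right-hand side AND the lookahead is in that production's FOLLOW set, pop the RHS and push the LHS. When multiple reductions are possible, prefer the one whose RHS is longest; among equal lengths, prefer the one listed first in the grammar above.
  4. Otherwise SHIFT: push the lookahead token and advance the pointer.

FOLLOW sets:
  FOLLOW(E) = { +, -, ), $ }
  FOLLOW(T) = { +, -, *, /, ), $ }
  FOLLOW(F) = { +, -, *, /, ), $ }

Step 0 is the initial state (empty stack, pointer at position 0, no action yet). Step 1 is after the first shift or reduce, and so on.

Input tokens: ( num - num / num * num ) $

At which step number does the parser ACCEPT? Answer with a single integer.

Answer: 23

Derivation:
Step 1: shift (. Stack=[(] ptr=1 lookahead=num remaining=[num - num / num * num ) $]
Step 2: shift num. Stack=[( num] ptr=2 lookahead=- remaining=[- num / num * num ) $]
Step 3: reduce F->num. Stack=[( F] ptr=2 lookahead=- remaining=[- num / num * num ) $]
Step 4: reduce T->F. Stack=[( T] ptr=2 lookahead=- remaining=[- num / num * num ) $]
Step 5: reduce E->T. Stack=[( E] ptr=2 lookahead=- remaining=[- num / num * num ) $]
Step 6: shift -. Stack=[( E -] ptr=3 lookahead=num remaining=[num / num * num ) $]
Step 7: shift num. Stack=[( E - num] ptr=4 lookahead=/ remaining=[/ num * num ) $]
Step 8: reduce F->num. Stack=[( E - F] ptr=4 lookahead=/ remaining=[/ num * num ) $]
Step 9: reduce T->F. Stack=[( E - T] ptr=4 lookahead=/ remaining=[/ num * num ) $]
Step 10: shift /. Stack=[( E - T /] ptr=5 lookahead=num remaining=[num * num ) $]
Step 11: shift num. Stack=[( E - T / num] ptr=6 lookahead=* remaining=[* num ) $]
Step 12: reduce F->num. Stack=[( E - T / F] ptr=6 lookahead=* remaining=[* num ) $]
Step 13: reduce T->T / F. Stack=[( E - T] ptr=6 lookahead=* remaining=[* num ) $]
Step 14: shift *. Stack=[( E - T *] ptr=7 lookahead=num remaining=[num ) $]
Step 15: shift num. Stack=[( E - T * num] ptr=8 lookahead=) remaining=[) $]
Step 16: reduce F->num. Stack=[( E - T * F] ptr=8 lookahead=) remaining=[) $]
Step 17: reduce T->T * F. Stack=[( E - T] ptr=8 lookahead=) remaining=[) $]
Step 18: reduce E->E - T. Stack=[( E] ptr=8 lookahead=) remaining=[) $]
Step 19: shift ). Stack=[( E )] ptr=9 lookahead=$ remaining=[$]
Step 20: reduce F->( E ). Stack=[F] ptr=9 lookahead=$ remaining=[$]
Step 21: reduce T->F. Stack=[T] ptr=9 lookahead=$ remaining=[$]
Step 22: reduce E->T. Stack=[E] ptr=9 lookahead=$ remaining=[$]
Step 23: accept. Stack=[E] ptr=9 lookahead=$ remaining=[$]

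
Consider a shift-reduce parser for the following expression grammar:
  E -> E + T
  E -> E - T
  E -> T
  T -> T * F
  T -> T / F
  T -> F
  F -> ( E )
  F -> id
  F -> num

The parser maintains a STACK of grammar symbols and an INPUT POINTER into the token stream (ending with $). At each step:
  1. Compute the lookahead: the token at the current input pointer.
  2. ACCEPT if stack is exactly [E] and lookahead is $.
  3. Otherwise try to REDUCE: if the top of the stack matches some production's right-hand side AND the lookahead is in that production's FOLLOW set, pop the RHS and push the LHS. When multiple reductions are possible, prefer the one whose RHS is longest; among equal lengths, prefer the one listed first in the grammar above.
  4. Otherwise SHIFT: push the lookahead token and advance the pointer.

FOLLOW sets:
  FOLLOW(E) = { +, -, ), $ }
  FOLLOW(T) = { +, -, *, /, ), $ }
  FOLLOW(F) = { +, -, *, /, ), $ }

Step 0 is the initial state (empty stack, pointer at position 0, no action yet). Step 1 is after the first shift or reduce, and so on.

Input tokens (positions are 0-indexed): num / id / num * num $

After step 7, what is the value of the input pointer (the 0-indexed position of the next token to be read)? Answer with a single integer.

Step 1: shift num. Stack=[num] ptr=1 lookahead=/ remaining=[/ id / num * num $]
Step 2: reduce F->num. Stack=[F] ptr=1 lookahead=/ remaining=[/ id / num * num $]
Step 3: reduce T->F. Stack=[T] ptr=1 lookahead=/ remaining=[/ id / num * num $]
Step 4: shift /. Stack=[T /] ptr=2 lookahead=id remaining=[id / num * num $]
Step 5: shift id. Stack=[T / id] ptr=3 lookahead=/ remaining=[/ num * num $]
Step 6: reduce F->id. Stack=[T / F] ptr=3 lookahead=/ remaining=[/ num * num $]
Step 7: reduce T->T / F. Stack=[T] ptr=3 lookahead=/ remaining=[/ num * num $]

Answer: 3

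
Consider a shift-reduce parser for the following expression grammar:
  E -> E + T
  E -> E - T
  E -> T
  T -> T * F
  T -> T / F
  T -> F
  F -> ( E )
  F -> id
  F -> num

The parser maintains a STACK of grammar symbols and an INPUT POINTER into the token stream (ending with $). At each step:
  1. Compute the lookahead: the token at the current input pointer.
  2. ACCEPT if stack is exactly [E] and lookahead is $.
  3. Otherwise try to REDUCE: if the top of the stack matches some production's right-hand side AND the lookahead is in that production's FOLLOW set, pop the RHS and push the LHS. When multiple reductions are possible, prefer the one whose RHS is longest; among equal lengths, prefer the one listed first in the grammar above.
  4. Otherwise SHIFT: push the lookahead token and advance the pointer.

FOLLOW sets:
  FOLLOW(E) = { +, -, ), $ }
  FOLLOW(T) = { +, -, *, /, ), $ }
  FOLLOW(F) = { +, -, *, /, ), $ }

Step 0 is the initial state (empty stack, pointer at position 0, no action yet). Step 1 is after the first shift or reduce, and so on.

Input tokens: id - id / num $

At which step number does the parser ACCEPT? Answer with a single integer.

Answer: 14

Derivation:
Step 1: shift id. Stack=[id] ptr=1 lookahead=- remaining=[- id / num $]
Step 2: reduce F->id. Stack=[F] ptr=1 lookahead=- remaining=[- id / num $]
Step 3: reduce T->F. Stack=[T] ptr=1 lookahead=- remaining=[- id / num $]
Step 4: reduce E->T. Stack=[E] ptr=1 lookahead=- remaining=[- id / num $]
Step 5: shift -. Stack=[E -] ptr=2 lookahead=id remaining=[id / num $]
Step 6: shift id. Stack=[E - id] ptr=3 lookahead=/ remaining=[/ num $]
Step 7: reduce F->id. Stack=[E - F] ptr=3 lookahead=/ remaining=[/ num $]
Step 8: reduce T->F. Stack=[E - T] ptr=3 lookahead=/ remaining=[/ num $]
Step 9: shift /. Stack=[E - T /] ptr=4 lookahead=num remaining=[num $]
Step 10: shift num. Stack=[E - T / num] ptr=5 lookahead=$ remaining=[$]
Step 11: reduce F->num. Stack=[E - T / F] ptr=5 lookahead=$ remaining=[$]
Step 12: reduce T->T / F. Stack=[E - T] ptr=5 lookahead=$ remaining=[$]
Step 13: reduce E->E - T. Stack=[E] ptr=5 lookahead=$ remaining=[$]
Step 14: accept. Stack=[E] ptr=5 lookahead=$ remaining=[$]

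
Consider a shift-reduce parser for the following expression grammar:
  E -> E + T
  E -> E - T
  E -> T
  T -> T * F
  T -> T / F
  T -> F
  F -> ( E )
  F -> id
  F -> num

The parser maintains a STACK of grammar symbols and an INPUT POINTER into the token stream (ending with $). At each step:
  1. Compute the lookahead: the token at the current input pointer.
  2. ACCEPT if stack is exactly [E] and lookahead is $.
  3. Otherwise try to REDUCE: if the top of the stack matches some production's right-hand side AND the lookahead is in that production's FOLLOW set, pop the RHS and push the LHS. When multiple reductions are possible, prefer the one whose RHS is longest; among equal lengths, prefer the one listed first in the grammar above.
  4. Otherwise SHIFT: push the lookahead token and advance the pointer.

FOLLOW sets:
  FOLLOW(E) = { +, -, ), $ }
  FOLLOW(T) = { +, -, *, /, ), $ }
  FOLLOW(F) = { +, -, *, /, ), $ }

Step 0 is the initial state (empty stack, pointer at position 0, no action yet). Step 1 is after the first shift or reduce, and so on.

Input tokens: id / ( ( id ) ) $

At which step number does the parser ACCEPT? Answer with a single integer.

Answer: 19

Derivation:
Step 1: shift id. Stack=[id] ptr=1 lookahead=/ remaining=[/ ( ( id ) ) $]
Step 2: reduce F->id. Stack=[F] ptr=1 lookahead=/ remaining=[/ ( ( id ) ) $]
Step 3: reduce T->F. Stack=[T] ptr=1 lookahead=/ remaining=[/ ( ( id ) ) $]
Step 4: shift /. Stack=[T /] ptr=2 lookahead=( remaining=[( ( id ) ) $]
Step 5: shift (. Stack=[T / (] ptr=3 lookahead=( remaining=[( id ) ) $]
Step 6: shift (. Stack=[T / ( (] ptr=4 lookahead=id remaining=[id ) ) $]
Step 7: shift id. Stack=[T / ( ( id] ptr=5 lookahead=) remaining=[) ) $]
Step 8: reduce F->id. Stack=[T / ( ( F] ptr=5 lookahead=) remaining=[) ) $]
Step 9: reduce T->F. Stack=[T / ( ( T] ptr=5 lookahead=) remaining=[) ) $]
Step 10: reduce E->T. Stack=[T / ( ( E] ptr=5 lookahead=) remaining=[) ) $]
Step 11: shift ). Stack=[T / ( ( E )] ptr=6 lookahead=) remaining=[) $]
Step 12: reduce F->( E ). Stack=[T / ( F] ptr=6 lookahead=) remaining=[) $]
Step 13: reduce T->F. Stack=[T / ( T] ptr=6 lookahead=) remaining=[) $]
Step 14: reduce E->T. Stack=[T / ( E] ptr=6 lookahead=) remaining=[) $]
Step 15: shift ). Stack=[T / ( E )] ptr=7 lookahead=$ remaining=[$]
Step 16: reduce F->( E ). Stack=[T / F] ptr=7 lookahead=$ remaining=[$]
Step 17: reduce T->T / F. Stack=[T] ptr=7 lookahead=$ remaining=[$]
Step 18: reduce E->T. Stack=[E] ptr=7 lookahead=$ remaining=[$]
Step 19: accept. Stack=[E] ptr=7 lookahead=$ remaining=[$]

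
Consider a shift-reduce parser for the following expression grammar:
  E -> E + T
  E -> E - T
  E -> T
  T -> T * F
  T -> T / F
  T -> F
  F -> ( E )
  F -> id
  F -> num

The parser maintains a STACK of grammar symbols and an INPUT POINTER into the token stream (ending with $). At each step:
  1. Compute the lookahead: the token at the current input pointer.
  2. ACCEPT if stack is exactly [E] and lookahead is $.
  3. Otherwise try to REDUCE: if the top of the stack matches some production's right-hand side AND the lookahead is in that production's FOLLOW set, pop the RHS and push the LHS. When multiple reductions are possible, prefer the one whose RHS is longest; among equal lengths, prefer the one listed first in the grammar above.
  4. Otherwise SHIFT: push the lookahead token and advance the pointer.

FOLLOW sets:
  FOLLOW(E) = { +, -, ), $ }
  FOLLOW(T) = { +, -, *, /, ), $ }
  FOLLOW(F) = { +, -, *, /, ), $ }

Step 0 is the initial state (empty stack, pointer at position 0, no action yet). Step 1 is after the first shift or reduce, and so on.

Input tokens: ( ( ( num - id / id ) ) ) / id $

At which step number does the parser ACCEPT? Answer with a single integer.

Answer: 33

Derivation:
Step 1: shift (. Stack=[(] ptr=1 lookahead=( remaining=[( ( num - id / id ) ) ) / id $]
Step 2: shift (. Stack=[( (] ptr=2 lookahead=( remaining=[( num - id / id ) ) ) / id $]
Step 3: shift (. Stack=[( ( (] ptr=3 lookahead=num remaining=[num - id / id ) ) ) / id $]
Step 4: shift num. Stack=[( ( ( num] ptr=4 lookahead=- remaining=[- id / id ) ) ) / id $]
Step 5: reduce F->num. Stack=[( ( ( F] ptr=4 lookahead=- remaining=[- id / id ) ) ) / id $]
Step 6: reduce T->F. Stack=[( ( ( T] ptr=4 lookahead=- remaining=[- id / id ) ) ) / id $]
Step 7: reduce E->T. Stack=[( ( ( E] ptr=4 lookahead=- remaining=[- id / id ) ) ) / id $]
Step 8: shift -. Stack=[( ( ( E -] ptr=5 lookahead=id remaining=[id / id ) ) ) / id $]
Step 9: shift id. Stack=[( ( ( E - id] ptr=6 lookahead=/ remaining=[/ id ) ) ) / id $]
Step 10: reduce F->id. Stack=[( ( ( E - F] ptr=6 lookahead=/ remaining=[/ id ) ) ) / id $]
Step 11: reduce T->F. Stack=[( ( ( E - T] ptr=6 lookahead=/ remaining=[/ id ) ) ) / id $]
Step 12: shift /. Stack=[( ( ( E - T /] ptr=7 lookahead=id remaining=[id ) ) ) / id $]
Step 13: shift id. Stack=[( ( ( E - T / id] ptr=8 lookahead=) remaining=[) ) ) / id $]
Step 14: reduce F->id. Stack=[( ( ( E - T / F] ptr=8 lookahead=) remaining=[) ) ) / id $]
Step 15: reduce T->T / F. Stack=[( ( ( E - T] ptr=8 lookahead=) remaining=[) ) ) / id $]
Step 16: reduce E->E - T. Stack=[( ( ( E] ptr=8 lookahead=) remaining=[) ) ) / id $]
Step 17: shift ). Stack=[( ( ( E )] ptr=9 lookahead=) remaining=[) ) / id $]
Step 18: reduce F->( E ). Stack=[( ( F] ptr=9 lookahead=) remaining=[) ) / id $]
Step 19: reduce T->F. Stack=[( ( T] ptr=9 lookahead=) remaining=[) ) / id $]
Step 20: reduce E->T. Stack=[( ( E] ptr=9 lookahead=) remaining=[) ) / id $]
Step 21: shift ). Stack=[( ( E )] ptr=10 lookahead=) remaining=[) / id $]
Step 22: reduce F->( E ). Stack=[( F] ptr=10 lookahead=) remaining=[) / id $]
Step 23: reduce T->F. Stack=[( T] ptr=10 lookahead=) remaining=[) / id $]
Step 24: reduce E->T. Stack=[( E] ptr=10 lookahead=) remaining=[) / id $]
Step 25: shift ). Stack=[( E )] ptr=11 lookahead=/ remaining=[/ id $]
Step 26: reduce F->( E ). Stack=[F] ptr=11 lookahead=/ remaining=[/ id $]
Step 27: reduce T->F. Stack=[T] ptr=11 lookahead=/ remaining=[/ id $]
Step 28: shift /. Stack=[T /] ptr=12 lookahead=id remaining=[id $]
Step 29: shift id. Stack=[T / id] ptr=13 lookahead=$ remaining=[$]
Step 30: reduce F->id. Stack=[T / F] ptr=13 lookahead=$ remaining=[$]
Step 31: reduce T->T / F. Stack=[T] ptr=13 lookahead=$ remaining=[$]
Step 32: reduce E->T. Stack=[E] ptr=13 lookahead=$ remaining=[$]
Step 33: accept. Stack=[E] ptr=13 lookahead=$ remaining=[$]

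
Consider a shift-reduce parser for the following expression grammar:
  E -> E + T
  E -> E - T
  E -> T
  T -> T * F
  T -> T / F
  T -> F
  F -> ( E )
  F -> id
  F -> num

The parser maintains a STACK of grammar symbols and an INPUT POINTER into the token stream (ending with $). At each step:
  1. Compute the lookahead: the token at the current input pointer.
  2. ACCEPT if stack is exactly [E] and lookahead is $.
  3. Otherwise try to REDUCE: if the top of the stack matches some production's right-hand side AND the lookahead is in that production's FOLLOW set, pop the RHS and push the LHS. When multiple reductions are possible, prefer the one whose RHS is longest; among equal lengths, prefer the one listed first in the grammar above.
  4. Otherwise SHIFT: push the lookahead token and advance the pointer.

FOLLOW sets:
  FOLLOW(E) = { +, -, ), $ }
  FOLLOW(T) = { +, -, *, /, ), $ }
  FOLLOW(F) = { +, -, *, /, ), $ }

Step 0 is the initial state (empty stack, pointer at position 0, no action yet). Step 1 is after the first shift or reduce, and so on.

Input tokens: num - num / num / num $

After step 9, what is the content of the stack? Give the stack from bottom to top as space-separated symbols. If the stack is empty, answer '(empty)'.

Step 1: shift num. Stack=[num] ptr=1 lookahead=- remaining=[- num / num / num $]
Step 2: reduce F->num. Stack=[F] ptr=1 lookahead=- remaining=[- num / num / num $]
Step 3: reduce T->F. Stack=[T] ptr=1 lookahead=- remaining=[- num / num / num $]
Step 4: reduce E->T. Stack=[E] ptr=1 lookahead=- remaining=[- num / num / num $]
Step 5: shift -. Stack=[E -] ptr=2 lookahead=num remaining=[num / num / num $]
Step 6: shift num. Stack=[E - num] ptr=3 lookahead=/ remaining=[/ num / num $]
Step 7: reduce F->num. Stack=[E - F] ptr=3 lookahead=/ remaining=[/ num / num $]
Step 8: reduce T->F. Stack=[E - T] ptr=3 lookahead=/ remaining=[/ num / num $]
Step 9: shift /. Stack=[E - T /] ptr=4 lookahead=num remaining=[num / num $]

Answer: E - T /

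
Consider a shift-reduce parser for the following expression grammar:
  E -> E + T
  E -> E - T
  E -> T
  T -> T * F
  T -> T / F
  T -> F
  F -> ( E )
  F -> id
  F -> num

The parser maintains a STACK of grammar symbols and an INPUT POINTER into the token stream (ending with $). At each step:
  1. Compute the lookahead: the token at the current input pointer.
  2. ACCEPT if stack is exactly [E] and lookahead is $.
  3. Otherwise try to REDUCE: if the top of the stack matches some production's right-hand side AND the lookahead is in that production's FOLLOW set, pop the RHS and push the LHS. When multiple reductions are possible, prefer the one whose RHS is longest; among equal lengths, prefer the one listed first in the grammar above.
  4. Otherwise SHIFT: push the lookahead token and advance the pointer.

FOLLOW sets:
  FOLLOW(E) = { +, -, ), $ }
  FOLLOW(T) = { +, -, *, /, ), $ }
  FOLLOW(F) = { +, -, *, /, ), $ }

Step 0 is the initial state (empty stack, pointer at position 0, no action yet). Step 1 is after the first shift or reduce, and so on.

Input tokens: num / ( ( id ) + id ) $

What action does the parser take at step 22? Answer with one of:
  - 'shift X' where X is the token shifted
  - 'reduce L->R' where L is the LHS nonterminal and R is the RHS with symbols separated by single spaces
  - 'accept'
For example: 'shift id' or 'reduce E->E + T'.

Answer: reduce T->T / F

Derivation:
Step 1: shift num. Stack=[num] ptr=1 lookahead=/ remaining=[/ ( ( id ) + id ) $]
Step 2: reduce F->num. Stack=[F] ptr=1 lookahead=/ remaining=[/ ( ( id ) + id ) $]
Step 3: reduce T->F. Stack=[T] ptr=1 lookahead=/ remaining=[/ ( ( id ) + id ) $]
Step 4: shift /. Stack=[T /] ptr=2 lookahead=( remaining=[( ( id ) + id ) $]
Step 5: shift (. Stack=[T / (] ptr=3 lookahead=( remaining=[( id ) + id ) $]
Step 6: shift (. Stack=[T / ( (] ptr=4 lookahead=id remaining=[id ) + id ) $]
Step 7: shift id. Stack=[T / ( ( id] ptr=5 lookahead=) remaining=[) + id ) $]
Step 8: reduce F->id. Stack=[T / ( ( F] ptr=5 lookahead=) remaining=[) + id ) $]
Step 9: reduce T->F. Stack=[T / ( ( T] ptr=5 lookahead=) remaining=[) + id ) $]
Step 10: reduce E->T. Stack=[T / ( ( E] ptr=5 lookahead=) remaining=[) + id ) $]
Step 11: shift ). Stack=[T / ( ( E )] ptr=6 lookahead=+ remaining=[+ id ) $]
Step 12: reduce F->( E ). Stack=[T / ( F] ptr=6 lookahead=+ remaining=[+ id ) $]
Step 13: reduce T->F. Stack=[T / ( T] ptr=6 lookahead=+ remaining=[+ id ) $]
Step 14: reduce E->T. Stack=[T / ( E] ptr=6 lookahead=+ remaining=[+ id ) $]
Step 15: shift +. Stack=[T / ( E +] ptr=7 lookahead=id remaining=[id ) $]
Step 16: shift id. Stack=[T / ( E + id] ptr=8 lookahead=) remaining=[) $]
Step 17: reduce F->id. Stack=[T / ( E + F] ptr=8 lookahead=) remaining=[) $]
Step 18: reduce T->F. Stack=[T / ( E + T] ptr=8 lookahead=) remaining=[) $]
Step 19: reduce E->E + T. Stack=[T / ( E] ptr=8 lookahead=) remaining=[) $]
Step 20: shift ). Stack=[T / ( E )] ptr=9 lookahead=$ remaining=[$]
Step 21: reduce F->( E ). Stack=[T / F] ptr=9 lookahead=$ remaining=[$]
Step 22: reduce T->T / F. Stack=[T] ptr=9 lookahead=$ remaining=[$]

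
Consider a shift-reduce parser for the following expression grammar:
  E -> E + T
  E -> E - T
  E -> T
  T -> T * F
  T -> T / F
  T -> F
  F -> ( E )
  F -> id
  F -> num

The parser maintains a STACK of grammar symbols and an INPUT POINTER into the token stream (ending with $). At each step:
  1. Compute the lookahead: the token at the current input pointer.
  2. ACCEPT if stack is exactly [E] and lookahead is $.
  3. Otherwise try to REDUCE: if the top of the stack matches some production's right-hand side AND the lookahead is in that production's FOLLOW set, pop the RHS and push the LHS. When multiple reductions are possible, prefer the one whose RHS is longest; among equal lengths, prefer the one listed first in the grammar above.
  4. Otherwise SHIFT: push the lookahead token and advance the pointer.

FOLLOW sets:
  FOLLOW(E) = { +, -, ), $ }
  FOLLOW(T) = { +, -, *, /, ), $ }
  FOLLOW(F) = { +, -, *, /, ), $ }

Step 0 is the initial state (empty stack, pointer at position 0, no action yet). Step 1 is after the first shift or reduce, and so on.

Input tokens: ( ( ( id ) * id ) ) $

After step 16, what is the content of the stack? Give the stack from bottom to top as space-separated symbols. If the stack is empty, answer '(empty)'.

Step 1: shift (. Stack=[(] ptr=1 lookahead=( remaining=[( ( id ) * id ) ) $]
Step 2: shift (. Stack=[( (] ptr=2 lookahead=( remaining=[( id ) * id ) ) $]
Step 3: shift (. Stack=[( ( (] ptr=3 lookahead=id remaining=[id ) * id ) ) $]
Step 4: shift id. Stack=[( ( ( id] ptr=4 lookahead=) remaining=[) * id ) ) $]
Step 5: reduce F->id. Stack=[( ( ( F] ptr=4 lookahead=) remaining=[) * id ) ) $]
Step 6: reduce T->F. Stack=[( ( ( T] ptr=4 lookahead=) remaining=[) * id ) ) $]
Step 7: reduce E->T. Stack=[( ( ( E] ptr=4 lookahead=) remaining=[) * id ) ) $]
Step 8: shift ). Stack=[( ( ( E )] ptr=5 lookahead=* remaining=[* id ) ) $]
Step 9: reduce F->( E ). Stack=[( ( F] ptr=5 lookahead=* remaining=[* id ) ) $]
Step 10: reduce T->F. Stack=[( ( T] ptr=5 lookahead=* remaining=[* id ) ) $]
Step 11: shift *. Stack=[( ( T *] ptr=6 lookahead=id remaining=[id ) ) $]
Step 12: shift id. Stack=[( ( T * id] ptr=7 lookahead=) remaining=[) ) $]
Step 13: reduce F->id. Stack=[( ( T * F] ptr=7 lookahead=) remaining=[) ) $]
Step 14: reduce T->T * F. Stack=[( ( T] ptr=7 lookahead=) remaining=[) ) $]
Step 15: reduce E->T. Stack=[( ( E] ptr=7 lookahead=) remaining=[) ) $]
Step 16: shift ). Stack=[( ( E )] ptr=8 lookahead=) remaining=[) $]

Answer: ( ( E )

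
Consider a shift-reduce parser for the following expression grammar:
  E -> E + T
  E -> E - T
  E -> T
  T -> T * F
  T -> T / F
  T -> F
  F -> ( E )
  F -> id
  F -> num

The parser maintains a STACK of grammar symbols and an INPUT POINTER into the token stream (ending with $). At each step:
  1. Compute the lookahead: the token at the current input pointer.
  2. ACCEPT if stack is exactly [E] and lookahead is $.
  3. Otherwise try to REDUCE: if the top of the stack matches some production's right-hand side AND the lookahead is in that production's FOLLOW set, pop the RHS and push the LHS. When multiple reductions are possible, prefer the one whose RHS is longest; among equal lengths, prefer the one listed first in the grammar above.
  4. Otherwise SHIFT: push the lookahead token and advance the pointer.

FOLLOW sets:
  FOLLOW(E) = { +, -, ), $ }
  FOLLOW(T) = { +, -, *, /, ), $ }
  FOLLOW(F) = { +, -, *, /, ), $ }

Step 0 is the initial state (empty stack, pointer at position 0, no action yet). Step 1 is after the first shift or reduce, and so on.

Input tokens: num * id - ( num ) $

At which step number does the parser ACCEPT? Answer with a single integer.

Step 1: shift num. Stack=[num] ptr=1 lookahead=* remaining=[* id - ( num ) $]
Step 2: reduce F->num. Stack=[F] ptr=1 lookahead=* remaining=[* id - ( num ) $]
Step 3: reduce T->F. Stack=[T] ptr=1 lookahead=* remaining=[* id - ( num ) $]
Step 4: shift *. Stack=[T *] ptr=2 lookahead=id remaining=[id - ( num ) $]
Step 5: shift id. Stack=[T * id] ptr=3 lookahead=- remaining=[- ( num ) $]
Step 6: reduce F->id. Stack=[T * F] ptr=3 lookahead=- remaining=[- ( num ) $]
Step 7: reduce T->T * F. Stack=[T] ptr=3 lookahead=- remaining=[- ( num ) $]
Step 8: reduce E->T. Stack=[E] ptr=3 lookahead=- remaining=[- ( num ) $]
Step 9: shift -. Stack=[E -] ptr=4 lookahead=( remaining=[( num ) $]
Step 10: shift (. Stack=[E - (] ptr=5 lookahead=num remaining=[num ) $]
Step 11: shift num. Stack=[E - ( num] ptr=6 lookahead=) remaining=[) $]
Step 12: reduce F->num. Stack=[E - ( F] ptr=6 lookahead=) remaining=[) $]
Step 13: reduce T->F. Stack=[E - ( T] ptr=6 lookahead=) remaining=[) $]
Step 14: reduce E->T. Stack=[E - ( E] ptr=6 lookahead=) remaining=[) $]
Step 15: shift ). Stack=[E - ( E )] ptr=7 lookahead=$ remaining=[$]
Step 16: reduce F->( E ). Stack=[E - F] ptr=7 lookahead=$ remaining=[$]
Step 17: reduce T->F. Stack=[E - T] ptr=7 lookahead=$ remaining=[$]
Step 18: reduce E->E - T. Stack=[E] ptr=7 lookahead=$ remaining=[$]
Step 19: accept. Stack=[E] ptr=7 lookahead=$ remaining=[$]

Answer: 19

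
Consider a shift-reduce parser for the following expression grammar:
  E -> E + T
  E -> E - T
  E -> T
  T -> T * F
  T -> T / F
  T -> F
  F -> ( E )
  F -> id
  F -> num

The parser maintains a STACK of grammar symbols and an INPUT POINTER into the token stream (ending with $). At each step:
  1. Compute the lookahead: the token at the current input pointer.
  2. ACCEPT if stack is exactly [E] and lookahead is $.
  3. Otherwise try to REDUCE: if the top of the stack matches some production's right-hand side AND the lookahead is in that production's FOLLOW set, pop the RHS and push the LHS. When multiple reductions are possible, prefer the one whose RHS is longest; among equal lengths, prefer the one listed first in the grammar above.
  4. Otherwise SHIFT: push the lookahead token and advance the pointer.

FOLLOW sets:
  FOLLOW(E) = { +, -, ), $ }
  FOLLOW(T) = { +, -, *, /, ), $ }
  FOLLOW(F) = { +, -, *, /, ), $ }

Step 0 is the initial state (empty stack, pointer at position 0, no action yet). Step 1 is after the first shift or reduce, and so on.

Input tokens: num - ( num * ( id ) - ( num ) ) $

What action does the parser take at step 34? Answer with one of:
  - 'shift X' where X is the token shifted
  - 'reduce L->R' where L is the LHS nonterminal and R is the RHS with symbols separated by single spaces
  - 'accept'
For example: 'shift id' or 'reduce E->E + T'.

Answer: accept

Derivation:
Step 1: shift num. Stack=[num] ptr=1 lookahead=- remaining=[- ( num * ( id ) - ( num ) ) $]
Step 2: reduce F->num. Stack=[F] ptr=1 lookahead=- remaining=[- ( num * ( id ) - ( num ) ) $]
Step 3: reduce T->F. Stack=[T] ptr=1 lookahead=- remaining=[- ( num * ( id ) - ( num ) ) $]
Step 4: reduce E->T. Stack=[E] ptr=1 lookahead=- remaining=[- ( num * ( id ) - ( num ) ) $]
Step 5: shift -. Stack=[E -] ptr=2 lookahead=( remaining=[( num * ( id ) - ( num ) ) $]
Step 6: shift (. Stack=[E - (] ptr=3 lookahead=num remaining=[num * ( id ) - ( num ) ) $]
Step 7: shift num. Stack=[E - ( num] ptr=4 lookahead=* remaining=[* ( id ) - ( num ) ) $]
Step 8: reduce F->num. Stack=[E - ( F] ptr=4 lookahead=* remaining=[* ( id ) - ( num ) ) $]
Step 9: reduce T->F. Stack=[E - ( T] ptr=4 lookahead=* remaining=[* ( id ) - ( num ) ) $]
Step 10: shift *. Stack=[E - ( T *] ptr=5 lookahead=( remaining=[( id ) - ( num ) ) $]
Step 11: shift (. Stack=[E - ( T * (] ptr=6 lookahead=id remaining=[id ) - ( num ) ) $]
Step 12: shift id. Stack=[E - ( T * ( id] ptr=7 lookahead=) remaining=[) - ( num ) ) $]
Step 13: reduce F->id. Stack=[E - ( T * ( F] ptr=7 lookahead=) remaining=[) - ( num ) ) $]
Step 14: reduce T->F. Stack=[E - ( T * ( T] ptr=7 lookahead=) remaining=[) - ( num ) ) $]
Step 15: reduce E->T. Stack=[E - ( T * ( E] ptr=7 lookahead=) remaining=[) - ( num ) ) $]
Step 16: shift ). Stack=[E - ( T * ( E )] ptr=8 lookahead=- remaining=[- ( num ) ) $]
Step 17: reduce F->( E ). Stack=[E - ( T * F] ptr=8 lookahead=- remaining=[- ( num ) ) $]
Step 18: reduce T->T * F. Stack=[E - ( T] ptr=8 lookahead=- remaining=[- ( num ) ) $]
Step 19: reduce E->T. Stack=[E - ( E] ptr=8 lookahead=- remaining=[- ( num ) ) $]
Step 20: shift -. Stack=[E - ( E -] ptr=9 lookahead=( remaining=[( num ) ) $]
Step 21: shift (. Stack=[E - ( E - (] ptr=10 lookahead=num remaining=[num ) ) $]
Step 22: shift num. Stack=[E - ( E - ( num] ptr=11 lookahead=) remaining=[) ) $]
Step 23: reduce F->num. Stack=[E - ( E - ( F] ptr=11 lookahead=) remaining=[) ) $]
Step 24: reduce T->F. Stack=[E - ( E - ( T] ptr=11 lookahead=) remaining=[) ) $]
Step 25: reduce E->T. Stack=[E - ( E - ( E] ptr=11 lookahead=) remaining=[) ) $]
Step 26: shift ). Stack=[E - ( E - ( E )] ptr=12 lookahead=) remaining=[) $]
Step 27: reduce F->( E ). Stack=[E - ( E - F] ptr=12 lookahead=) remaining=[) $]
Step 28: reduce T->F. Stack=[E - ( E - T] ptr=12 lookahead=) remaining=[) $]
Step 29: reduce E->E - T. Stack=[E - ( E] ptr=12 lookahead=) remaining=[) $]
Step 30: shift ). Stack=[E - ( E )] ptr=13 lookahead=$ remaining=[$]
Step 31: reduce F->( E ). Stack=[E - F] ptr=13 lookahead=$ remaining=[$]
Step 32: reduce T->F. Stack=[E - T] ptr=13 lookahead=$ remaining=[$]
Step 33: reduce E->E - T. Stack=[E] ptr=13 lookahead=$ remaining=[$]
Step 34: accept. Stack=[E] ptr=13 lookahead=$ remaining=[$]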